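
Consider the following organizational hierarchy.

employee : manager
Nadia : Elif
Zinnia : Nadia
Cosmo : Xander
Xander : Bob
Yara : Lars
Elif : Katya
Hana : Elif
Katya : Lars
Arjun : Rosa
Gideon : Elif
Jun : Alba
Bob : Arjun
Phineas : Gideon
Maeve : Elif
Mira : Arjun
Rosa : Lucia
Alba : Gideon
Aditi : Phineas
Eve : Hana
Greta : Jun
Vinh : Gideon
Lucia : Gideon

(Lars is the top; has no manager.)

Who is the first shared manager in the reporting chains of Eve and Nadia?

Elif

Eve's chain of managers is Hana, Elif, Katya, Lars. Nadia's chain of managers is Elif, Katya, Lars. The first manager that appears in both chains is Elif.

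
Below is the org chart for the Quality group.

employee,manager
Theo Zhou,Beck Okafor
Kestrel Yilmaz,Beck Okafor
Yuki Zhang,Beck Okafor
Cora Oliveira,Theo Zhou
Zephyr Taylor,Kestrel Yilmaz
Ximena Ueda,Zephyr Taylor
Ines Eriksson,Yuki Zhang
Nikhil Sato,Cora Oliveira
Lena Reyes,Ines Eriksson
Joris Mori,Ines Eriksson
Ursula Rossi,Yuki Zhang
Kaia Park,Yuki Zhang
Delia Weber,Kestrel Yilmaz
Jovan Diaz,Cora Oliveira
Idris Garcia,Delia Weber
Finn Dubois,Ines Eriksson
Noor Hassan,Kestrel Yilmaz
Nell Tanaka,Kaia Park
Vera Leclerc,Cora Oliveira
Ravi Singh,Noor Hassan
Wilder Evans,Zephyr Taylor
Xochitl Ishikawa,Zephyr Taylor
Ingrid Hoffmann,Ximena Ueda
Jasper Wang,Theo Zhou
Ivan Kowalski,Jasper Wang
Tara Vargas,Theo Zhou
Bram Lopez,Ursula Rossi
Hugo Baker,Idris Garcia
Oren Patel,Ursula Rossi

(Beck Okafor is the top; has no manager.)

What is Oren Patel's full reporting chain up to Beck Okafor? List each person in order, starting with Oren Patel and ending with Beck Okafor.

Oren Patel -> Ursula Rossi -> Yuki Zhang -> Beck Okafor

Oren Patel reports to Ursula Rossi. Ursula Rossi reports to Yuki Zhang. Yuki Zhang reports to Beck Okafor. Beck Okafor is at the top.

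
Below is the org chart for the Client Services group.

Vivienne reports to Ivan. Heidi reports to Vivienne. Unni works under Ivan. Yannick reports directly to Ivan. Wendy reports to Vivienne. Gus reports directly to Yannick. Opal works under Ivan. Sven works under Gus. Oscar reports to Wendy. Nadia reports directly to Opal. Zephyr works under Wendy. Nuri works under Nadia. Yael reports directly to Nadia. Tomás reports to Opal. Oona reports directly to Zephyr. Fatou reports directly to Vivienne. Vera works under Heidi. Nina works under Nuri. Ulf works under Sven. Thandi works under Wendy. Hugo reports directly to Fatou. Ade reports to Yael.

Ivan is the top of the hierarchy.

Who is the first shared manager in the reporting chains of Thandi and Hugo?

Vivienne

Thandi's chain of managers is Wendy, Vivienne, Ivan. Hugo's chain of managers is Fatou, Vivienne, Ivan. The first manager that appears in both chains is Vivienne.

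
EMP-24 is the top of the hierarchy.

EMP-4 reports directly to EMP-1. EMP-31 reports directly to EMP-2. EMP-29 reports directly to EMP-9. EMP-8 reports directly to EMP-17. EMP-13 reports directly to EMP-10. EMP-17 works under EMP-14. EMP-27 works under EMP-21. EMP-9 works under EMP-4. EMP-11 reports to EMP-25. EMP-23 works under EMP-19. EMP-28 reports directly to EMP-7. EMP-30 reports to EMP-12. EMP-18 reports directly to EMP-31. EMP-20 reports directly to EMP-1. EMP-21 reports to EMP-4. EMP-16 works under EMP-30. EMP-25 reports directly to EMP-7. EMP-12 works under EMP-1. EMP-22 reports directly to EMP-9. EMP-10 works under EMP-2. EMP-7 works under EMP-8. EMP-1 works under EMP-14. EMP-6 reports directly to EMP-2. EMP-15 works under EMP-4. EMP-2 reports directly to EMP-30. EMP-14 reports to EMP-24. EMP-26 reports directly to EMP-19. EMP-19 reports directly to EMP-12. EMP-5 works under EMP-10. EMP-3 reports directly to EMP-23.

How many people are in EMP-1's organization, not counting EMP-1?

22

EMP-1 directly manages EMP-4, EMP-20, EMP-12. Under EMP-4: EMP-15, EMP-21, EMP-27, EMP-9, EMP-29, EMP-22 (6). EMP-20 has no reports. Under EMP-12: EMP-19, EMP-23, EMP-3, EMP-26, EMP-30, EMP-16, EMP-2, EMP-10, EMP-13, EMP-5, EMP-31, EMP-18, EMP-6 (13). So EMP-1's organization is 3 direct reports plus everyone under them: 7 + 1 + 14 = 22.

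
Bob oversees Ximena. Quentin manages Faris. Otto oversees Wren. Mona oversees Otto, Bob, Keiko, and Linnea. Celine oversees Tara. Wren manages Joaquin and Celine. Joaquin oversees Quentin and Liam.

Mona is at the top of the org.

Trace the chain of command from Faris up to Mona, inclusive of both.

Faris reports to Quentin. Quentin reports to Joaquin. Joaquin reports to Wren. Wren reports to Otto. Otto reports to Mona. Mona is at the top.

Faris -> Quentin -> Joaquin -> Wren -> Otto -> Mona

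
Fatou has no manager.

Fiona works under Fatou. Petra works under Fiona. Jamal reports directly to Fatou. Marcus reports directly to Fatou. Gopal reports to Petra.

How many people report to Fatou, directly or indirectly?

Fatou directly manages Fiona, Jamal, Marcus. Under Fiona: Petra, Gopal (2). Jamal has no reports. Marcus has no reports. So Fatou's organization is 3 direct reports plus everyone under them: 3 + 1 + 1 = 5.

5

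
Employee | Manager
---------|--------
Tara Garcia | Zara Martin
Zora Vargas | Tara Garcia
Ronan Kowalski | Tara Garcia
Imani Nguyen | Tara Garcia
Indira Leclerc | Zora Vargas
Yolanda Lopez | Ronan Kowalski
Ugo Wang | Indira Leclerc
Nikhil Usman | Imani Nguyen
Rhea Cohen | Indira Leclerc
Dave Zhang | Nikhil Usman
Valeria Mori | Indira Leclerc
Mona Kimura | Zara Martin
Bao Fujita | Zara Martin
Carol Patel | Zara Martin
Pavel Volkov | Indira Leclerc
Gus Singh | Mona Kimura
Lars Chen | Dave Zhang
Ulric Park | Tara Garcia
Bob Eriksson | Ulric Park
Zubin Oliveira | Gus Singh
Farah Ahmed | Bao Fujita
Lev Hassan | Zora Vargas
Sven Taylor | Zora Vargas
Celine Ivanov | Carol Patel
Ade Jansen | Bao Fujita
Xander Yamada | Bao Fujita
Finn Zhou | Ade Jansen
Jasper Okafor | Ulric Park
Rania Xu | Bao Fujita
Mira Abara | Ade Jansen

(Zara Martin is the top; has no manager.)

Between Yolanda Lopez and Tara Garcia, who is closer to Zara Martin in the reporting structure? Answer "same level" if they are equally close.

Yolanda Lopez is 3 levels below Zara Martin; Tara Garcia is 1. Tara Garcia is higher.

Tara Garcia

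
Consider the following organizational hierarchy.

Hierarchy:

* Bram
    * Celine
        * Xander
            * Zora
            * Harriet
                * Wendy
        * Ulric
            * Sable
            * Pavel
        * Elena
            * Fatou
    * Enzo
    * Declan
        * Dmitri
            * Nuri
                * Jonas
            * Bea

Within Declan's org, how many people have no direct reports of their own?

2

The people in Declan's organization with no one reporting to them are Bea, Jonas. That is 2.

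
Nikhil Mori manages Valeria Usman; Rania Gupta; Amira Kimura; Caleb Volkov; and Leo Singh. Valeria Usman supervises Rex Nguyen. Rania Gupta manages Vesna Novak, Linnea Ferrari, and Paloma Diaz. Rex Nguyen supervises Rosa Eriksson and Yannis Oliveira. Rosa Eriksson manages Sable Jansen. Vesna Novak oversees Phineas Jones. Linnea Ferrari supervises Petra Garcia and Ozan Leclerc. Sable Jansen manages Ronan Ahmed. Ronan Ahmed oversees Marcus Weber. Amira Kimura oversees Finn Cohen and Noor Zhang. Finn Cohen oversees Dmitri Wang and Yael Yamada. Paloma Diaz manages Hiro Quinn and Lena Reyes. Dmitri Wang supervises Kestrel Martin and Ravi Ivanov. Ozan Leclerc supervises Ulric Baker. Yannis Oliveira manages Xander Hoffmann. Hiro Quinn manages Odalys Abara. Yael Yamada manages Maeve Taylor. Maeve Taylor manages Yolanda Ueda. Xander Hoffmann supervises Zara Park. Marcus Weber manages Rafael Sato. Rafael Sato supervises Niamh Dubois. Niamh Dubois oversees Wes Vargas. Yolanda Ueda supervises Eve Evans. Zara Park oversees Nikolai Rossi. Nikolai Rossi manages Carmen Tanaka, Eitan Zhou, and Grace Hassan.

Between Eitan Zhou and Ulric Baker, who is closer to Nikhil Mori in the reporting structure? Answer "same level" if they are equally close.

Ulric Baker

Eitan Zhou is 7 levels below Nikhil Mori; Ulric Baker is 4. Ulric Baker is higher.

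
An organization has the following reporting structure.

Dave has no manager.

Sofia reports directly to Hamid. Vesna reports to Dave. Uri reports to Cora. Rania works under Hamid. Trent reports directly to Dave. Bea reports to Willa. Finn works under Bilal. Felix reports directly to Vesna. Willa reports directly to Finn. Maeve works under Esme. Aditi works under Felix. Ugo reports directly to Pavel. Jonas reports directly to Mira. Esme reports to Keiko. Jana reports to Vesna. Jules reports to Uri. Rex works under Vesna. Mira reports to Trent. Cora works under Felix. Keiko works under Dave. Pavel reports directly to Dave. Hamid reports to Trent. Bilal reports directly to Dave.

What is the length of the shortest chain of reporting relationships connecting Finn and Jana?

Finn is 2 levels below Dave, and Jana is 2 levels below Dave (their lowest common manager). The shortest path runs up from Finn to Dave and back down to Jana: 2 + 2 = 4 links.

4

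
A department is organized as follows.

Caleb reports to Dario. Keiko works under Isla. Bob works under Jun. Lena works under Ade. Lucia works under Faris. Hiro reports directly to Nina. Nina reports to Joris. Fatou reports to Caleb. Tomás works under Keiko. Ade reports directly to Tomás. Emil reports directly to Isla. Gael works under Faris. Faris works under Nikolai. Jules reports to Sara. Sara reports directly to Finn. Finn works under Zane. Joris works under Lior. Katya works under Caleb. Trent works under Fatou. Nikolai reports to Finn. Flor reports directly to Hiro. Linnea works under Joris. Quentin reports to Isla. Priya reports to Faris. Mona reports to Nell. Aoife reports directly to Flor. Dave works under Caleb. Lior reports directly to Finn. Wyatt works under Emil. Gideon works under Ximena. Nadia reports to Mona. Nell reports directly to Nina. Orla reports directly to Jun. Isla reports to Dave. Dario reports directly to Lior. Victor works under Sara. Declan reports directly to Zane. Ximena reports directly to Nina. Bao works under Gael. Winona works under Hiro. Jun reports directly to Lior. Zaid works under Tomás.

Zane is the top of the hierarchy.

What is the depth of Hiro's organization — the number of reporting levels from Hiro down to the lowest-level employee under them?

The longest chain under Hiro runs Hiro → Flor → Aoife, which is 2 levels below Hiro.

2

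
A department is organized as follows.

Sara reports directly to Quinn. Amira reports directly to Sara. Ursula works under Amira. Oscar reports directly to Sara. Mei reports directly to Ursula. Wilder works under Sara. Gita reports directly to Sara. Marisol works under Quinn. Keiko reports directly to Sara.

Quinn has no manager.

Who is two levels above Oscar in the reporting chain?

Oscar reports to Sara, and Sara reports to Quinn. So Oscar's skip-level manager is Quinn.

Quinn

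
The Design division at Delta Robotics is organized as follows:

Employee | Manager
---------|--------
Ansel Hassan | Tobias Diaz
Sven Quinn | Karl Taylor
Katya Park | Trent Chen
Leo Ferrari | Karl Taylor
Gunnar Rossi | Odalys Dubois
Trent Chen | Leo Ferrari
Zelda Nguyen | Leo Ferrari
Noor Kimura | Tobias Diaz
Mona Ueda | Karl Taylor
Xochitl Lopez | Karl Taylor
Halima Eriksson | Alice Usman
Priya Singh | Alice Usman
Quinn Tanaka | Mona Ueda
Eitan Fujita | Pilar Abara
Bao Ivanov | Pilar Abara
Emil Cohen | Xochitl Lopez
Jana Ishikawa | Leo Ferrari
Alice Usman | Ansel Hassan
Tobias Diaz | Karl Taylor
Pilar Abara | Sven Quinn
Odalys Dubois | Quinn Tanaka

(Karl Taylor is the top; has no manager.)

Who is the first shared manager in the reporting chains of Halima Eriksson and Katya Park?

Karl Taylor

Halima Eriksson's chain of managers is Alice Usman, Ansel Hassan, Tobias Diaz, Karl Taylor. Katya Park's chain of managers is Trent Chen, Leo Ferrari, Karl Taylor. The first manager that appears in both chains is Karl Taylor.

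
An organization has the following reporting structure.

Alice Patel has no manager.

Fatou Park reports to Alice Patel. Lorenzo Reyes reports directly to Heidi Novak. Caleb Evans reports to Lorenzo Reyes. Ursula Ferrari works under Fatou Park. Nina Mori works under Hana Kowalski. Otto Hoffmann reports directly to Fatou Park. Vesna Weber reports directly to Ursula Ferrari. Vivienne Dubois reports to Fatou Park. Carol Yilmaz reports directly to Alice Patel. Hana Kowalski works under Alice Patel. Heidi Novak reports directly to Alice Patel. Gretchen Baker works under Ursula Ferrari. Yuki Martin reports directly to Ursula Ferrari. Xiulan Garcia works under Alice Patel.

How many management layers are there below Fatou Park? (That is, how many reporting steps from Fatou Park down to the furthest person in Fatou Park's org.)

2

The longest chain under Fatou Park runs Fatou Park → Ursula Ferrari → Yuki Martin, which is 2 levels below Fatou Park.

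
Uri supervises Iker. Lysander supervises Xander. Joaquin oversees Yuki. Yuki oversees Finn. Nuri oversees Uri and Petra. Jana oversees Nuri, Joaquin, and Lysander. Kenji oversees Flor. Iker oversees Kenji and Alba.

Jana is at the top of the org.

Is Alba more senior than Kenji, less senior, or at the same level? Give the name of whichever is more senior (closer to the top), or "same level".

Both Alba and Kenji are 4 levels below Jana.

same level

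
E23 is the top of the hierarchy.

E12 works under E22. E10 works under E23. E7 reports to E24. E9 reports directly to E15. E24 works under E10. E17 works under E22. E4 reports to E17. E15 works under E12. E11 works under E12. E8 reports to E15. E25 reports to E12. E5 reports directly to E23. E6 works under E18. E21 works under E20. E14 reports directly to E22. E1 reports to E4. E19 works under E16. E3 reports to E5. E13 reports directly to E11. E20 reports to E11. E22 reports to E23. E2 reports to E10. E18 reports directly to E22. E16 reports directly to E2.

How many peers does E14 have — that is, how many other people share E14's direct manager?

3

E14 reports to E22. E22's other direct reports are E12, E18, E17 — 3 peers.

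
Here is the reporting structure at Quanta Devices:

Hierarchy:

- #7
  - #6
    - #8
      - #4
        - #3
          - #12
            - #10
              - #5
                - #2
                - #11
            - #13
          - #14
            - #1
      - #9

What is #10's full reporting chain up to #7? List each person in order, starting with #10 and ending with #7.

#10 -> #12 -> #3 -> #4 -> #8 -> #6 -> #7

#10 reports to #12. #12 reports to #3. #3 reports to #4. #4 reports to #8. #8 reports to #6. #6 reports to #7. #7 is at the top.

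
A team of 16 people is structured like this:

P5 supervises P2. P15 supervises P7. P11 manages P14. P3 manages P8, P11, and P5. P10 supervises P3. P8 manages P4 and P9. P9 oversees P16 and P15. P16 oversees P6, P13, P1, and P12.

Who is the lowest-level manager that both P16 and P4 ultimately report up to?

P8

P16's chain of managers is P9, P8, P3, P10. P4's chain of managers is P8, P3, P10. The first manager that appears in both chains is P8.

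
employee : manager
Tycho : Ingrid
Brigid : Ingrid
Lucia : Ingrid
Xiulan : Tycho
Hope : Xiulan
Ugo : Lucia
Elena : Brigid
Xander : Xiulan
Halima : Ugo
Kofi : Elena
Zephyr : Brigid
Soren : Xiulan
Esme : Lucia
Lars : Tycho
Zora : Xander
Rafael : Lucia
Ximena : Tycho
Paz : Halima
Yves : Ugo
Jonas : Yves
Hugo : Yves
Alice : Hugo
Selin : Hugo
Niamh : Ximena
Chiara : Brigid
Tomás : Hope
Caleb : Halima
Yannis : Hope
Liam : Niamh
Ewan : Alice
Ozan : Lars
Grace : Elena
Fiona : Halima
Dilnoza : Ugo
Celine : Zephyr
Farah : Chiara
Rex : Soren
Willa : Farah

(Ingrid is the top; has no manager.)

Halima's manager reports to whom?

Lucia

Halima reports to Ugo, and Ugo reports to Lucia. So Halima's skip-level manager is Lucia.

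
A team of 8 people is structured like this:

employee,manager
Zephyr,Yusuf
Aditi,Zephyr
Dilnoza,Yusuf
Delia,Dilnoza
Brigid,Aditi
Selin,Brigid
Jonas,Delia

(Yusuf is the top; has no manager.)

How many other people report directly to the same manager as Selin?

Selin reports to Brigid, and Brigid has no other direct reports. Selin has 0 peers.

0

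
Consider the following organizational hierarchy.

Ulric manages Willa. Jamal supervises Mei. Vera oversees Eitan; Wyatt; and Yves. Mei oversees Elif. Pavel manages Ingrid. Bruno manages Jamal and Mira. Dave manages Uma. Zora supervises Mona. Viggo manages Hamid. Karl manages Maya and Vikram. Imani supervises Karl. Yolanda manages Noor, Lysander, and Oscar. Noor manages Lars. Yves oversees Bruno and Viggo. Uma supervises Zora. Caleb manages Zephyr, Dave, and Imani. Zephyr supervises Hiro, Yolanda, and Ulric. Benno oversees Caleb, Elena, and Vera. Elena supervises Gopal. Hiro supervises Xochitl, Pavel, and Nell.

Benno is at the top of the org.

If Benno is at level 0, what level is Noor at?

Chain from Noor up to Benno: Noor → Yolanda → Zephyr → Caleb → Benno. That is 4 steps up, so Noor is 4 levels below Benno.

4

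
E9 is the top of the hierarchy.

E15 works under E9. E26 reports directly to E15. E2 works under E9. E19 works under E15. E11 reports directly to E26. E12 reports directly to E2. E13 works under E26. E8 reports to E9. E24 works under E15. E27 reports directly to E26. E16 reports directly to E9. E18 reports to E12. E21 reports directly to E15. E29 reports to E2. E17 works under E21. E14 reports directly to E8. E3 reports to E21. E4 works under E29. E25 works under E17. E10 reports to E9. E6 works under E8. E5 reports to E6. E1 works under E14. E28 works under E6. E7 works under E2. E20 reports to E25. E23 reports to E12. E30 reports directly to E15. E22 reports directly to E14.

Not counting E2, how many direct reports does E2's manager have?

4

E2 reports to E9. E9's other direct reports are E15, E8, E16, E10 — 4 peers.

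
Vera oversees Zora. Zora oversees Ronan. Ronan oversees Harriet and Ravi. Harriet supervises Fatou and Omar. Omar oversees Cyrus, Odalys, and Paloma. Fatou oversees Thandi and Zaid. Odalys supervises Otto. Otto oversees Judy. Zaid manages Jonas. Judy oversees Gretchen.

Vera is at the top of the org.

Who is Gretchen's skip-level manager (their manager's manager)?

Gretchen reports to Judy, and Judy reports to Otto. So Gretchen's skip-level manager is Otto.

Otto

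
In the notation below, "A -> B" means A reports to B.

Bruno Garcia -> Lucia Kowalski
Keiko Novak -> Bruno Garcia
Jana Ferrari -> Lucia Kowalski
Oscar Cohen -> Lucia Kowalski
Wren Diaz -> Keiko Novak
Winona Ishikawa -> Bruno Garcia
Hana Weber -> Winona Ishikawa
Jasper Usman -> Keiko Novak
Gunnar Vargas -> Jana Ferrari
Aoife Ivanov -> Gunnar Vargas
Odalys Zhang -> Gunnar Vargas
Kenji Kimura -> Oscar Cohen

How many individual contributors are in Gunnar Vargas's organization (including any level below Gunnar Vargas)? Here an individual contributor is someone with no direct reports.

The people in Gunnar Vargas's organization with no one reporting to them are Odalys Zhang, Aoife Ivanov. That is 2.

2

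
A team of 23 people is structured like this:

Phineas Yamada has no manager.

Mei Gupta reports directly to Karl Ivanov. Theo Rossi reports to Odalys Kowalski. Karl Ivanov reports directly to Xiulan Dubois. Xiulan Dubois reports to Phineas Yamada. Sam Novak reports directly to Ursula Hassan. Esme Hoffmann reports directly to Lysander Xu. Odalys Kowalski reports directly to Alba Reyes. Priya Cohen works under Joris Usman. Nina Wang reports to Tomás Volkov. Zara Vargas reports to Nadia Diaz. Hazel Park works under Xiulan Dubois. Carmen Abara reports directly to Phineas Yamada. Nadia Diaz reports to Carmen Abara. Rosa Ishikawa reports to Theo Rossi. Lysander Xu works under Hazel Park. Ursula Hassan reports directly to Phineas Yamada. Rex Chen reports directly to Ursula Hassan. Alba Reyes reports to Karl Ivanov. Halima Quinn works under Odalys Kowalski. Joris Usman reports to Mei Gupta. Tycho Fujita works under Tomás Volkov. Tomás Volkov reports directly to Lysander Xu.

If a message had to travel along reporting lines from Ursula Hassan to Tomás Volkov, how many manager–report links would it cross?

5

Ursula Hassan is 1 level below Phineas Yamada, and Tomás Volkov is 4 levels below Phineas Yamada (their lowest common manager). The shortest path runs up from Ursula Hassan to Phineas Yamada and back down to Tomás Volkov: 1 + 4 = 5 links.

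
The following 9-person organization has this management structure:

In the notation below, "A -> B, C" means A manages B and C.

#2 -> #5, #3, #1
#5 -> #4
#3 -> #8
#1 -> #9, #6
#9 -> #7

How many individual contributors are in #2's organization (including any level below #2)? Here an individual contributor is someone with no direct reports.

4

The people in #2's organization with no one reporting to them are #6, #7, #8, #4. That is 4.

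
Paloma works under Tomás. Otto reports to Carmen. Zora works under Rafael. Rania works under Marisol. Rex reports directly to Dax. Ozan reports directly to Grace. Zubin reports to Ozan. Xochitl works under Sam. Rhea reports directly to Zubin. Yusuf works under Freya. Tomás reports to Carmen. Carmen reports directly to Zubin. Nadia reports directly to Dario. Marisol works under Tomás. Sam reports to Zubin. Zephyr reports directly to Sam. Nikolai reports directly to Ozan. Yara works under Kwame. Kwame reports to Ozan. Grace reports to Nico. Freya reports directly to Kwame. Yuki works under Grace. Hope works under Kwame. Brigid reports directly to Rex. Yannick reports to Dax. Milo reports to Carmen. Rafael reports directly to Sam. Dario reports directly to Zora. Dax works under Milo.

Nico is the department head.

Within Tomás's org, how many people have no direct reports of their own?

The people in Tomás's organization with no one reporting to them are Rania, Paloma. That is 2.

2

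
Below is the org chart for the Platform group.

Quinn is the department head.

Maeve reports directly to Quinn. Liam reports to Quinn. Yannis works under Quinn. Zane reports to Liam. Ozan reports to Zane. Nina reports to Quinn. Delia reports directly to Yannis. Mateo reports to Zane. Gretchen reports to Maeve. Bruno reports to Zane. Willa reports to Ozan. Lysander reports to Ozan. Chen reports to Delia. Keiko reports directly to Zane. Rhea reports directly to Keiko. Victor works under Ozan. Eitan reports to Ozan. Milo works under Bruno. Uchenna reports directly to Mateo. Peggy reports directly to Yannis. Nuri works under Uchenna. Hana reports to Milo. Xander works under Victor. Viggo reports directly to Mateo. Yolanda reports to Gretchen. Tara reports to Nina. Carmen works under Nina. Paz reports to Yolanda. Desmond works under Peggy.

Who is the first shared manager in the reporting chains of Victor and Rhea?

Zane

Victor's chain of managers is Ozan, Zane, Liam, Quinn. Rhea's chain of managers is Keiko, Zane, Liam, Quinn. The first manager that appears in both chains is Zane.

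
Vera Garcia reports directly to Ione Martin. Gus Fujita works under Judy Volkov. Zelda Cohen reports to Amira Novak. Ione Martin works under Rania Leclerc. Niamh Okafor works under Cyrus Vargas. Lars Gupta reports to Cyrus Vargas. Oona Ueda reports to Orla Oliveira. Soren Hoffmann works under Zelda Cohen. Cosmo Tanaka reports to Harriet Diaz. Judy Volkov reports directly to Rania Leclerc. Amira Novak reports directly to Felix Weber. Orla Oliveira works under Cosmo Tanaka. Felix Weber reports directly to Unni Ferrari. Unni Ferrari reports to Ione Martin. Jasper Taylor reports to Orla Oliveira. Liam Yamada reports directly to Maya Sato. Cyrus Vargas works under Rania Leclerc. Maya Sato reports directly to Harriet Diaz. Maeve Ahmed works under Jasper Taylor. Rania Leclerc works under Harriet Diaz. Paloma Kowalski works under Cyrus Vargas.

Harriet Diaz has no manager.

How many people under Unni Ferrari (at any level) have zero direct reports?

1

The only person in Unni Ferrari's organization with no one reporting to them is Soren Hoffmann. That is 1.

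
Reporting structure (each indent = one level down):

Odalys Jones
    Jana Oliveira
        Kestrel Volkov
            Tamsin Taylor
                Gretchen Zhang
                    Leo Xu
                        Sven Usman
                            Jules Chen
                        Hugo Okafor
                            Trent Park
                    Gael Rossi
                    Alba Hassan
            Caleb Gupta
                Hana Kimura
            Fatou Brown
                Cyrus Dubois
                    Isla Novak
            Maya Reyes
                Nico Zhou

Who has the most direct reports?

Direct-report counts: Odalys Jones has 1; Jana Oliveira has 1; Kestrel Volkov has 4; Maya Reyes has 1; Fatou Brown has 1; Cyrus Dubois has 1; Caleb Gupta has 1; Tamsin Taylor has 1; Gretchen Zhang has 3; Leo Xu has 2; Hugo Okafor has 1; Sven Usman has 1. The largest is 4, held by Kestrel Volkov.

Kestrel Volkov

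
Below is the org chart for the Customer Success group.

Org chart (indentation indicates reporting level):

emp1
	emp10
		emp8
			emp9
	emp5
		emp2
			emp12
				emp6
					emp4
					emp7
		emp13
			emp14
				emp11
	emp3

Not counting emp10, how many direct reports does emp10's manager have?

2

emp10 reports to emp1. emp1's other direct reports are emp5, emp3 — 2 peers.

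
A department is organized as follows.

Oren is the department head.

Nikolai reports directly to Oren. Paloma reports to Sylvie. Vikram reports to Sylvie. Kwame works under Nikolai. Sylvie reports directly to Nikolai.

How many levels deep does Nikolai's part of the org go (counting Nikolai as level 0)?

The longest chain under Nikolai runs Nikolai → Sylvie → Paloma, which is 2 levels below Nikolai.

2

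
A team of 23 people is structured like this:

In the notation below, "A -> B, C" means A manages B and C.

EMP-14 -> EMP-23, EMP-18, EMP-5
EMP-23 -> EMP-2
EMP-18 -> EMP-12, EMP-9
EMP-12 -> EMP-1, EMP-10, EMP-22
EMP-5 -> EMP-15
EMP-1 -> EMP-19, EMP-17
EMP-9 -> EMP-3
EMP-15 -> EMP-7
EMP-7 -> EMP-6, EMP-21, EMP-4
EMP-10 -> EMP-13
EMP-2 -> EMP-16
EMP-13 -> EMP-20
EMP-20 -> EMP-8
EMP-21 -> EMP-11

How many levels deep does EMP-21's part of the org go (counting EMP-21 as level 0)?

The longest chain under EMP-21 runs EMP-21 → EMP-11, which is 1 level below EMP-21.

1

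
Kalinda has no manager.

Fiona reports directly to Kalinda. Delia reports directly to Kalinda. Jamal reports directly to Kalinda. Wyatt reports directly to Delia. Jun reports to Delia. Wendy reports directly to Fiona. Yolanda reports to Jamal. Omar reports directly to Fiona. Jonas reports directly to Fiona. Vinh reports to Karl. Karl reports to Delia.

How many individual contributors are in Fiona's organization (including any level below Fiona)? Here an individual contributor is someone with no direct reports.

The people in Fiona's organization with no one reporting to them are Wendy, Jonas, Omar. That is 3.

3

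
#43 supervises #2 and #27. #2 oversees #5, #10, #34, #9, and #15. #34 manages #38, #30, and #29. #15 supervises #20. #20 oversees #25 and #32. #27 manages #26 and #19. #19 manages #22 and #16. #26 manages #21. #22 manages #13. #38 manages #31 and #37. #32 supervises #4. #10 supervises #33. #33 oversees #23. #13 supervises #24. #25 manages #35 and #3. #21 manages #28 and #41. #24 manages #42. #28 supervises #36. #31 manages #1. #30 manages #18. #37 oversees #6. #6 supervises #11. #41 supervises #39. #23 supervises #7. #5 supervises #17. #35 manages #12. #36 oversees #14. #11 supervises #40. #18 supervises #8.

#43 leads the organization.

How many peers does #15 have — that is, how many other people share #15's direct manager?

4

#15 reports to #2. #2's other direct reports are #34, #10, #9, #5 — 4 peers.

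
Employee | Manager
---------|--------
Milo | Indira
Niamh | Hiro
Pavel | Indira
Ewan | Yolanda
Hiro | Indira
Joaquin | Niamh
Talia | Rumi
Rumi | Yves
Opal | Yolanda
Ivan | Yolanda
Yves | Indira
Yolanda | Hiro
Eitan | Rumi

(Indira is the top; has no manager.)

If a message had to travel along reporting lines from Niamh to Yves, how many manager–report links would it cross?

3

Niamh is 2 levels below Indira, and Yves is 1 level below Indira (their lowest common manager). The shortest path runs up from Niamh to Indira and back down to Yves: 2 + 1 = 3 links.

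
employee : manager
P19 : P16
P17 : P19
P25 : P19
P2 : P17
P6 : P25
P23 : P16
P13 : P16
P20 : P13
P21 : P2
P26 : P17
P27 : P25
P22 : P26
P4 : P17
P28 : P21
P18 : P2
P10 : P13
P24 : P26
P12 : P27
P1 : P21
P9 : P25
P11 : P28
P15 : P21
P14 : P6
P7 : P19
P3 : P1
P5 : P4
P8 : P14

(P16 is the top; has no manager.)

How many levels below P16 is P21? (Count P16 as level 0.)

Chain from P21 up to P16: P21 → P2 → P17 → P19 → P16. That is 4 steps up, so P21 is 4 levels below P16.

4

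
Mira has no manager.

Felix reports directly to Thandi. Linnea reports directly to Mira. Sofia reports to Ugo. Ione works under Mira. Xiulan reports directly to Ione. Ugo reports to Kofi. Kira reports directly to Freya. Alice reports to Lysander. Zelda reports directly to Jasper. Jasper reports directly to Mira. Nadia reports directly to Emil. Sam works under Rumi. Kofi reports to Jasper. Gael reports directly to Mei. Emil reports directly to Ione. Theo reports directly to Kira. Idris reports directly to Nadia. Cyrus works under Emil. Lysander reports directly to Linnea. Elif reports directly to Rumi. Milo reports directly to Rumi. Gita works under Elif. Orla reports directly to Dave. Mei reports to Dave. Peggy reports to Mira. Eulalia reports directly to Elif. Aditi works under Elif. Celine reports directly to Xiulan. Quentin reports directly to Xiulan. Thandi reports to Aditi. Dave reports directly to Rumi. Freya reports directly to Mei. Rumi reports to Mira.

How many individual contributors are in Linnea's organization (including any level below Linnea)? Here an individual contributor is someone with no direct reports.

1

The only person in Linnea's organization with no one reporting to them is Alice. That is 1.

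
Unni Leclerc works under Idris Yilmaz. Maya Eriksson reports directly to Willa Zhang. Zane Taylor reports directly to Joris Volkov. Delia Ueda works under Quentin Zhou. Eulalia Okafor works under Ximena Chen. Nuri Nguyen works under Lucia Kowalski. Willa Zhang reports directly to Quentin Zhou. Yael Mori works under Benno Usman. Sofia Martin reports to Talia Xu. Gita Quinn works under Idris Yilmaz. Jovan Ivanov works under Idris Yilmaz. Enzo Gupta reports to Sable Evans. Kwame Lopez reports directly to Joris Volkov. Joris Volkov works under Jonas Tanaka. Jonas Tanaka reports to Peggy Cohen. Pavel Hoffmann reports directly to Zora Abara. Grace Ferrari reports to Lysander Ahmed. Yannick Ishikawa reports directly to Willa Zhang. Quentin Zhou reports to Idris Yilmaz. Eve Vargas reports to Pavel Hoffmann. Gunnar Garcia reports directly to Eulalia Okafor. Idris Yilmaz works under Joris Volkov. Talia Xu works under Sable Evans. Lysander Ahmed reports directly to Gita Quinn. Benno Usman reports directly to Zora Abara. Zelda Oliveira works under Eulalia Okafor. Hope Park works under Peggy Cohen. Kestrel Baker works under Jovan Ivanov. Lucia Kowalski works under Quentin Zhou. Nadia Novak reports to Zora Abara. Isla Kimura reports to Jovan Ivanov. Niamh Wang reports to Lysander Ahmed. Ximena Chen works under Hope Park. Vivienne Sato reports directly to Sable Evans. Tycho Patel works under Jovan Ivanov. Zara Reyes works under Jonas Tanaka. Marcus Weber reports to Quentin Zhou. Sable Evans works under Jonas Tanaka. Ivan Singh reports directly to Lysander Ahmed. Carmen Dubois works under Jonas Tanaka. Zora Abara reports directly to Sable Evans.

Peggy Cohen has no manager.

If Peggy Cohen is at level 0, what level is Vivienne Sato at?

3

Chain from Vivienne Sato up to Peggy Cohen: Vivienne Sato → Sable Evans → Jonas Tanaka → Peggy Cohen. That is 3 steps up, so Vivienne Sato is 3 levels below Peggy Cohen.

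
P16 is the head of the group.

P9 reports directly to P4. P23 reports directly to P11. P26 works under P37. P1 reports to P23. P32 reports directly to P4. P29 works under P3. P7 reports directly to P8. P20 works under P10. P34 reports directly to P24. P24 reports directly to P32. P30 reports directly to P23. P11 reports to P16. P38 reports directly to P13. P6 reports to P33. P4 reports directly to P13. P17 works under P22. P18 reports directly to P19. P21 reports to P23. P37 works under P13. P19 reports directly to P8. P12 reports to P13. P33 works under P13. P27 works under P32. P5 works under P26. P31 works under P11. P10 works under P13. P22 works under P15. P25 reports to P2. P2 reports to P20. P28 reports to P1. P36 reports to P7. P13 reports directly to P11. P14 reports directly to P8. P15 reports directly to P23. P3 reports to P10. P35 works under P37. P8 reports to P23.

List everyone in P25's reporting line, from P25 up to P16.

P25 reports to P2. P2 reports to P20. P20 reports to P10. P10 reports to P13. P13 reports to P11. P11 reports to P16. P16 is at the top.

P25 -> P2 -> P20 -> P10 -> P13 -> P11 -> P16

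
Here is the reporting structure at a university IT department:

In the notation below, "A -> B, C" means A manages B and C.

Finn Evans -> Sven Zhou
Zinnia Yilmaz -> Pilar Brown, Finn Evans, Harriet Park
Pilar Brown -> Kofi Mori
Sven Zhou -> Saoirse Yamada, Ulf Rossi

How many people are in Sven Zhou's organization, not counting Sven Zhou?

2

Sven Zhou directly manages Saoirse Yamada, Ulf Rossi. Saoirse Yamada has no reports. Ulf Rossi has no reports. So Sven Zhou's organization is 2 direct reports plus everyone under them: 1 + 1 = 2.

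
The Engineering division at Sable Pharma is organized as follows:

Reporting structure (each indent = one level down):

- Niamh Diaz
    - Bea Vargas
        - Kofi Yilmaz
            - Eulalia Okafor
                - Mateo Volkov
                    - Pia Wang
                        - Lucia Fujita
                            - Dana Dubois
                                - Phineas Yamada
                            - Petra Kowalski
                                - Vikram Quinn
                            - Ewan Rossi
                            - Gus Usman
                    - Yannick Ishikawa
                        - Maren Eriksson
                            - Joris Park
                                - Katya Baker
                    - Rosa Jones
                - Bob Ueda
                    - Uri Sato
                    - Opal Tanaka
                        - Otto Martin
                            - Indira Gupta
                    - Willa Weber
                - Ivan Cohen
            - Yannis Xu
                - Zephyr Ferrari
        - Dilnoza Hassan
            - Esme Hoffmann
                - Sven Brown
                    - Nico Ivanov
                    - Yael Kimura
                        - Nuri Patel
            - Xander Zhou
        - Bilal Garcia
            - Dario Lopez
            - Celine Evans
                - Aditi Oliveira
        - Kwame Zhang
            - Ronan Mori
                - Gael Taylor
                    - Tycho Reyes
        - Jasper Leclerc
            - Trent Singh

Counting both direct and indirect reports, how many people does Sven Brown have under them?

3

Sven Brown directly manages Nico Ivanov, Yael Kimura. Nico Ivanov has no reports. Under Yael Kimura: Nuri Patel (1). So Sven Brown's organization is 2 direct reports plus everyone under them: 1 + 2 = 3.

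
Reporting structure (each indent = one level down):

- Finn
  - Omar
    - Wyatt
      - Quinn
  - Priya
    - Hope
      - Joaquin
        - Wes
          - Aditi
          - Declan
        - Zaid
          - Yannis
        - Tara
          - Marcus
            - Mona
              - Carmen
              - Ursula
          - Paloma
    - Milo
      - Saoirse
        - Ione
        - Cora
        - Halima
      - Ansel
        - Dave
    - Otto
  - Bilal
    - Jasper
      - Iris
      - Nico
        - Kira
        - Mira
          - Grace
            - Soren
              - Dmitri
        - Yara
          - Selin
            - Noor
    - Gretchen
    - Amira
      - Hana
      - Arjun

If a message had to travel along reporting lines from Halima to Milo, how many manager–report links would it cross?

2

Halima is in Milo's organization: the chain from Halima up to Milo is Halima → Saoirse → Milo, which is 2 links.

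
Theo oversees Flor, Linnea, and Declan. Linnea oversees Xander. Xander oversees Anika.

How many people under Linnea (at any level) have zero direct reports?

1

The only person in Linnea's organization with no one reporting to them is Anika. That is 1.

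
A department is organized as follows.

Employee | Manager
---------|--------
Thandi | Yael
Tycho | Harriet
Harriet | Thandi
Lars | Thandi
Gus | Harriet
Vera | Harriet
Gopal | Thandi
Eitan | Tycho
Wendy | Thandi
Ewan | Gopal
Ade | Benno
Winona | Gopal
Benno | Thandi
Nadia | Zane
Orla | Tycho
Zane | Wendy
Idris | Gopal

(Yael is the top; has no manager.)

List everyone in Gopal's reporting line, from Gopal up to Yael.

Gopal -> Thandi -> Yael

Gopal reports to Thandi. Thandi reports to Yael. Yael is at the top.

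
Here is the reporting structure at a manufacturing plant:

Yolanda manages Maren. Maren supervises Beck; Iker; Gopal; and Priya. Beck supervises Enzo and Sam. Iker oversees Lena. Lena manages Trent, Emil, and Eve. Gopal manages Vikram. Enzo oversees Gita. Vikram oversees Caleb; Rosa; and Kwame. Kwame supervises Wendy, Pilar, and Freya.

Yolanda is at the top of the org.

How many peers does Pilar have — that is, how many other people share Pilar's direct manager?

Pilar reports to Kwame. Kwame's other direct reports are Wendy, Freya — 2 peers.

2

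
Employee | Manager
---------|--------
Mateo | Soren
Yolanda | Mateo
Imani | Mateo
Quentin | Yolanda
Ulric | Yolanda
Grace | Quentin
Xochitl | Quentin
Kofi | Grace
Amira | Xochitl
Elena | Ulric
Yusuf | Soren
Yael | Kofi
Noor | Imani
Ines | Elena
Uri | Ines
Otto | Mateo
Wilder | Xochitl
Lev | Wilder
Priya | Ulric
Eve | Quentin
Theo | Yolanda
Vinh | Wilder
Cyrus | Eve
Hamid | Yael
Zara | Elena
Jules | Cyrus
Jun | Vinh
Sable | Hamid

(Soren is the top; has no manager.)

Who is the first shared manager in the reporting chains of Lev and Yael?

Quentin

Lev's chain of managers is Wilder, Xochitl, Quentin, Yolanda, Mateo, Soren. Yael's chain of managers is Kofi, Grace, Quentin, Yolanda, Mateo, Soren. The first manager that appears in both chains is Quentin.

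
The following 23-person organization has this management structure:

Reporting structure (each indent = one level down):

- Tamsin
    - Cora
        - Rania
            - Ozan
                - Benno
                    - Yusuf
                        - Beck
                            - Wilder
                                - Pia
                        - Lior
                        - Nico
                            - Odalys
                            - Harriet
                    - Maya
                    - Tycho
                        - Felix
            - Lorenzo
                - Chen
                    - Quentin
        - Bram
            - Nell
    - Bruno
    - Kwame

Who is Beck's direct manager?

Beck reports directly to Yusuf.

Yusuf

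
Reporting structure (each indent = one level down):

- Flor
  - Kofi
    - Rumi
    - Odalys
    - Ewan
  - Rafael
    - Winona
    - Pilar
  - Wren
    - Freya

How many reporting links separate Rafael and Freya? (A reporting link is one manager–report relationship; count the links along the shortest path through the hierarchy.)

3

Rafael is 1 level below Flor, and Freya is 2 levels below Flor (their lowest common manager). The shortest path runs up from Rafael to Flor and back down to Freya: 1 + 2 = 3 links.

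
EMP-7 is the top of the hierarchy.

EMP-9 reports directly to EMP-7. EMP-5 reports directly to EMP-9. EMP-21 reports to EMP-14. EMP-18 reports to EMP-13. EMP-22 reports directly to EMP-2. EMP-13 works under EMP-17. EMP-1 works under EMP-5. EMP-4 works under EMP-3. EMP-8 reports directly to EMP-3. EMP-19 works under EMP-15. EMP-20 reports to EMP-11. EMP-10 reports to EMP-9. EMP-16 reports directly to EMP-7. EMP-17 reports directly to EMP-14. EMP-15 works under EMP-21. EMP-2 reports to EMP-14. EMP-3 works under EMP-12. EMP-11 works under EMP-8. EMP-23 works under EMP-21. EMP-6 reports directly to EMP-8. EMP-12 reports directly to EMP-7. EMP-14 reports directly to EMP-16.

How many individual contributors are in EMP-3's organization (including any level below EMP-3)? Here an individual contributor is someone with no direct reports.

3

The people in EMP-3's organization with no one reporting to them are EMP-4, EMP-6, EMP-20. That is 3.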